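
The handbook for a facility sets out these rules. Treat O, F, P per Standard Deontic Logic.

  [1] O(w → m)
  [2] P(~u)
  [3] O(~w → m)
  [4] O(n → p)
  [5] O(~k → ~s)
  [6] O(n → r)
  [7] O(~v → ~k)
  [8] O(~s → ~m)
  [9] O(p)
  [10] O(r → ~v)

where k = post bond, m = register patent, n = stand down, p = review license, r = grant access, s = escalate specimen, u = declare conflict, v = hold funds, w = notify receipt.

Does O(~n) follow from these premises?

Yes

Premises 3 and 1 cover both cases: O(~w → m) and O(w → m). Since ~w ∨ w is a tautology, O(m) follows.
Premise 8, O(~s → ~m), contraposes to O(m → s); with O(m) we get O(s).
Premise 5, O(~k → ~s), contraposes to O(s → k); with O(s) we get O(k).
The contrapositive of premise 7 (O(~v → ~k)) is O(k → v), and O(k) is already established, so O(v).
Premise 10 is O(r → ~v); contrapositively O(v → ~r). Since O(v) holds, K gives O(~r).
Premise 6, O(n → r), contraposes to O(~r → ~n); with O(~r) we get O(~n).
Premises 2, 4, 9 do not contribute to this derivation.
So O(~n) follows.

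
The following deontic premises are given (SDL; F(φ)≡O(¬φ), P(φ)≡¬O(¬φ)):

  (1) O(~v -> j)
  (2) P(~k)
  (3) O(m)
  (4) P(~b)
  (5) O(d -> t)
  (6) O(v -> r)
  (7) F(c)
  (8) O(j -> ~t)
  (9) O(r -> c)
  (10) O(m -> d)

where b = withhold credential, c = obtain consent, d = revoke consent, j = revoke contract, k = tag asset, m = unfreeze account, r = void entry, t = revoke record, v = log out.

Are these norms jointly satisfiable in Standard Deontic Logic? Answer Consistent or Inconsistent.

From premise 3 we have O(m).
With premise 10, O(m -> d), the K-axiom yields O(d).
Premise 5 is O(d -> t); since O(d), deontic closure gives O(t).
The contrapositive of premise 8 (O(j -> ~t)) is O(t -> ~j), and O(t) is already established, so O(~j).
Premise 1, O(~v -> j), contraposes to O(~j -> v); with O(~j) we get O(v).
Premise 6 is O(v -> r); since O(v), deontic closure gives O(r).
From O(r) and premise 9, O(r -> c), we obtain O(c).
However, F(c) at premise 7 amounts to O(~c).
We now have both O(c) and O(~c) — c is simultaneously obligatory and forbidden, violating the D-axiom.

Inconsistent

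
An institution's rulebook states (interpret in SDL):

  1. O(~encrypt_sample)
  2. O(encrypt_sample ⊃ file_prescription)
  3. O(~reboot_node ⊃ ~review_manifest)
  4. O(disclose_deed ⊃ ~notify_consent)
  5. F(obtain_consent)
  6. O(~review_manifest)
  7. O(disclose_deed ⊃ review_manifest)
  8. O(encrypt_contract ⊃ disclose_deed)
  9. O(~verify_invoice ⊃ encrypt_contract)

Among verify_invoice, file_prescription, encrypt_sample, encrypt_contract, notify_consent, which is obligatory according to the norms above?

Premise 6 gives O(~review_manifest).
Premise 7 is O(disclose_deed ⊃ review_manifest); contrapositively O(~review_manifest ⊃ ~disclose_deed). Since O(~review_manifest) holds, K gives O(~disclose_deed).
Premise 8, O(encrypt_contract ⊃ disclose_deed), contraposes to O(~disclose_deed ⊃ ~encrypt_contract); with O(~disclose_deed) we get O(~encrypt_contract).
Premise 9 is O(~verify_invoice ⊃ encrypt_contract); contrapositively O(~encrypt_contract ⊃ verify_invoice). Since O(~encrypt_contract) holds, K gives O(verify_invoice).
So O(verify_invoice) holds — verify_invoice is obligatory. None of the other listed options is made obligatory by any chain of premises.

verify_invoice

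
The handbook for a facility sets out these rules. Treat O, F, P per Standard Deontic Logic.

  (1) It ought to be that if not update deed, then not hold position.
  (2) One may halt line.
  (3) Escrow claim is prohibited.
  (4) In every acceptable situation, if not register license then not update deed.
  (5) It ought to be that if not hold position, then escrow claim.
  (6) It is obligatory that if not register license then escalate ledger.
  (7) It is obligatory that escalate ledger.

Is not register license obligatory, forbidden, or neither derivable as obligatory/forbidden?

Premise 3 is F(escrow_claim), i.e. O(¬escrow_claim).
The contrapositive of premise 5 (O(¬hold_position → escrow_claim)) is O(¬escrow_claim → hold_position), and O(¬escrow_claim) is already established, so O(hold_position).
Premise 1, O(¬update_deed → ¬hold_position), contraposes to O(hold_position → update_deed); with O(hold_position) we get O(update_deed).
Premise 4, O(¬register_license → ¬update_deed), contraposes to O(update_deed → register_license); with O(update_deed) we get O(register_license).
Premises 2, 6, 7 do not contribute to this derivation.
Thus O(register_license), which is F(¬register_license): ¬register_license is forbidden.

Forbidden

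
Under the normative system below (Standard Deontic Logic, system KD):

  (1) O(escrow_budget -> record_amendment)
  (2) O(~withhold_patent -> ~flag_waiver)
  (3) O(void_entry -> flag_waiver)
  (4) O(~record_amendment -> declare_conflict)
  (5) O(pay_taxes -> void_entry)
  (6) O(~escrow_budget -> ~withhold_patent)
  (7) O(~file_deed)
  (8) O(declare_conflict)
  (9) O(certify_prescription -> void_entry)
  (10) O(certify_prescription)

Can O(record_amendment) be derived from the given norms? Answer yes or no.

Premise 10 gives O(certify_prescription).
Premise 9 is O(certify_prescription -> void_entry); since O(certify_prescription), deontic closure gives O(void_entry).
Applying K to premise 3 (O(void_entry -> flag_waiver)) and O(void_entry) yields O(flag_waiver).
The contrapositive of premise 2 (O(~withhold_patent -> ~flag_waiver)) is O(flag_waiver -> withhold_patent), and O(flag_waiver) is already established, so O(withhold_patent).
Premise 6 is O(~escrow_budget -> ~withhold_patent); contrapositively O(withhold_patent -> escrow_budget). Since O(withhold_patent) holds, K gives O(escrow_budget).
From O(escrow_budget) and premise 1, O(escrow_budget -> record_amendment), we obtain O(record_amendment).
Premises 4, 5, 7, 8 do not contribute to this derivation.
So O(record_amendment) follows.

Yes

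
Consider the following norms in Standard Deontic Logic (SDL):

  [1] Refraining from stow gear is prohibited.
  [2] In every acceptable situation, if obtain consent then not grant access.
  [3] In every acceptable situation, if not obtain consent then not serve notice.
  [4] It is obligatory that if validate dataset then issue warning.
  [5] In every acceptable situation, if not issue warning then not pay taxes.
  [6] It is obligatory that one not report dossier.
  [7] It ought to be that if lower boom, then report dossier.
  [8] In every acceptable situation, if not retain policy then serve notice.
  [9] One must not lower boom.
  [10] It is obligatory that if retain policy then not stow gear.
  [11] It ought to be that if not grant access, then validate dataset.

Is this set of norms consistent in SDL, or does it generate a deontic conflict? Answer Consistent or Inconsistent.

Premise 7 is O(lower_boom → report_dossier), but O(lower_boom) is not derivable from the premises, so it does not yield O(report_dossier).
So O(report_dossier) is not derivable, and the apparent clash with O(¬report_dossier) does not arise.
A world satisfying every obligation exists (e.g. grant_access=false, issue_warning=true, lower_boom=false, obtain_consent=true, pay_taxes=false, report_dossier=false, retain_policy=false, serve_notice=true, stow_gear=true, validate_dataset=true); no atom is both obligatory and forbidden, so the set is consistent.

Consistent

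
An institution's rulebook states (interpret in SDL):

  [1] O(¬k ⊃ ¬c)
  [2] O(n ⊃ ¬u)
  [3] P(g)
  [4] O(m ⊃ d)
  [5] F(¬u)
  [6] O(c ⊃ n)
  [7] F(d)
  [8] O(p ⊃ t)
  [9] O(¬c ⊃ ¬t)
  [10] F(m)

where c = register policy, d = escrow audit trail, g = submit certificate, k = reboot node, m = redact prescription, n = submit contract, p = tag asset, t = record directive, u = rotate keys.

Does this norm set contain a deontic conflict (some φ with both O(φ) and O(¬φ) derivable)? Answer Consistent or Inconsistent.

Premise 4 is O(m ⊃ d), but O(m) is not derivable from the premises, so it does not yield O(d).
So O(d) is not derivable, and the apparent clash with O(¬d) does not arise.
A world satisfying every obligation exists (e.g. c=false, d=false, g=false, k=false, m=false, n=false, p=false, t=false, u=true); no atom is both obligatory and forbidden, so the set is consistent.

Consistent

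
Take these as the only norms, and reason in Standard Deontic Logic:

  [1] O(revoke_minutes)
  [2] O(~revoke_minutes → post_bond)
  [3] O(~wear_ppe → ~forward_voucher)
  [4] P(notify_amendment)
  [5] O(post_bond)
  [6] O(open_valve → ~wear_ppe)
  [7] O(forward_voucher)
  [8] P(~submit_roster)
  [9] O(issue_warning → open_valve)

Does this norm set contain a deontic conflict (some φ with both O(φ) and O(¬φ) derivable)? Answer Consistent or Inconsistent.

Premise 2 is O(~revoke_minutes → post_bond); even if O(post_bond) held, inferring O(~revoke_minutes) would be affirming the consequent — invalid.
So O(~revoke_minutes) is not derivable, and the apparent clash with O(revoke_minutes) does not arise.
A world satisfying every obligation exists (e.g. forward_voucher=true, issue_warning=false, notify_amendment=false, open_valve=false, post_bond=true, revoke_minutes=true, submit_roster=false, wear_ppe=true); no atom is both obligatory and forbidden, so the set is consistent.

Consistent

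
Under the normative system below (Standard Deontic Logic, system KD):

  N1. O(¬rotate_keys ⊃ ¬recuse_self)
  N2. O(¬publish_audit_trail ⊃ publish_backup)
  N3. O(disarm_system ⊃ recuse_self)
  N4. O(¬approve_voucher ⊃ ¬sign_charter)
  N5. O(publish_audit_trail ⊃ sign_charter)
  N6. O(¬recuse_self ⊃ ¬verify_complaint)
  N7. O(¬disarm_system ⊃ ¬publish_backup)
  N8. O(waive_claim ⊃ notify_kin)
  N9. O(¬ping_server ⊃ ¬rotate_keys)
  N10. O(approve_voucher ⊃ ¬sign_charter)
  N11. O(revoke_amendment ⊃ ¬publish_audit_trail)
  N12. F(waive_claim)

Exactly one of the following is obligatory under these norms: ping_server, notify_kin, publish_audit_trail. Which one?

By case analysis on approve_voucher: premise 10 gives O(approve_voucher ⊃ ¬sign_charter) and premise 4 gives O(¬approve_voucher ⊃ ¬sign_charter), so O(¬sign_charter) either way.
Premise 5, O(publish_audit_trail ⊃ sign_charter), contraposes to O(¬sign_charter ⊃ ¬publish_audit_trail); with O(¬sign_charter) we get O(¬publish_audit_trail).
With premise 2, O(¬publish_audit_trail ⊃ publish_backup), the K-axiom yields O(publish_backup).
Premise 7 is O(¬disarm_system ⊃ ¬publish_backup); contrapositively O(publish_backup ⊃ disarm_system). Since O(publish_backup) holds, K gives O(disarm_system).
From O(disarm_system) and premise 3, O(disarm_system ⊃ recuse_self), we obtain O(recuse_self).
The contrapositive of premise 1 (O(¬rotate_keys ⊃ ¬recuse_self)) is O(recuse_self ⊃ rotate_keys), and O(recuse_self) is already established, so O(rotate_keys).
Premise 9, O(¬ping_server ⊃ ¬rotate_keys), contraposes to O(rotate_keys ⊃ ping_server); with O(rotate_keys) we get O(ping_server).
So O(ping_server) holds — ping_server is obligatory. None of the other listed options is made obligatory by any chain of premises.

ping_server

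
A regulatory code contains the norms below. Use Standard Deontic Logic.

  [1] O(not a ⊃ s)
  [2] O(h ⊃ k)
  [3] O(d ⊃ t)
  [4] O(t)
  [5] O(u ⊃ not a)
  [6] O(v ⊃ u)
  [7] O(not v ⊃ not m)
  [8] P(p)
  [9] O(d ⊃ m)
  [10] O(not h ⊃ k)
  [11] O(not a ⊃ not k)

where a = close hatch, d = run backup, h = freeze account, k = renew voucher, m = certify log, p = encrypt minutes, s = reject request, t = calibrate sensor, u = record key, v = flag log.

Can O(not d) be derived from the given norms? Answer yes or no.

Yes

Premises 2 and 10 cover both cases: O(h ⊃ k) and O(not h ⊃ k). Since h ∨ not h is a tautology, O(k) follows.
Premise 11 is O(not a ⊃ not k); contrapositively O(k ⊃ a). Since O(k) holds, K gives O(a).
The contrapositive of premise 5 (O(u ⊃ not a)) is O(a ⊃ not u), and O(a) is already established, so O(not u).
Premise 6, O(v ⊃ u), contraposes to O(not u ⊃ not v); with O(not u) we get O(not v).
With premise 7, O(not v ⊃ not m), the K-axiom yields O(not m).
The contrapositive of premise 9 (O(d ⊃ m)) is O(not m ⊃ not d), and O(not m) is already established, so O(not d).
Premises 1, 3, 4, 8 do not contribute to this derivation.
So O(not d) follows.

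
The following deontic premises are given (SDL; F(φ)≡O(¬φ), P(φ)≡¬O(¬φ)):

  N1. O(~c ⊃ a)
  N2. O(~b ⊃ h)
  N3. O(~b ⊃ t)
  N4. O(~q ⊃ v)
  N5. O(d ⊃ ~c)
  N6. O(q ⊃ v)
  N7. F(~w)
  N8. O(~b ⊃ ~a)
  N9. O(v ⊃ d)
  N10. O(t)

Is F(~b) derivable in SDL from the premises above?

Yes

Premises 4 and 6 cover both cases: O(~q ⊃ v) and O(q ⊃ v). Since ~q ∨ q is a tautology, O(v) follows.
With premise 9, O(v ⊃ d), the K-axiom yields O(d).
Applying K to premise 5 (O(d ⊃ ~c)) and O(d) yields O(~c).
From O(~c) and premise 1, O(~c ⊃ a), we obtain O(a).
Premise 8 is O(~b ⊃ ~a); contrapositively O(a ⊃ b). Since O(a) holds, K gives O(b).
Premises 2, 3, 7, 10 do not contribute to this derivation.
So O(b) holds, i.e. F(~b). The claim follows.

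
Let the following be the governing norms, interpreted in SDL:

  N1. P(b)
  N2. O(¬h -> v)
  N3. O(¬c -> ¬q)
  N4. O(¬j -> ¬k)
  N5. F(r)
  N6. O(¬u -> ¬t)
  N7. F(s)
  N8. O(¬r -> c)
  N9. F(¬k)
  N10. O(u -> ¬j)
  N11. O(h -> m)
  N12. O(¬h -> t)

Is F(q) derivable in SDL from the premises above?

Premise 3 is O(¬c -> ¬q), but O(¬c) is not derivable from the premises, so it does not yield O(¬q).
No other premise forces O(¬q). An ideal world satisfying every premise can still have q true, so F(q) is not derivable.

No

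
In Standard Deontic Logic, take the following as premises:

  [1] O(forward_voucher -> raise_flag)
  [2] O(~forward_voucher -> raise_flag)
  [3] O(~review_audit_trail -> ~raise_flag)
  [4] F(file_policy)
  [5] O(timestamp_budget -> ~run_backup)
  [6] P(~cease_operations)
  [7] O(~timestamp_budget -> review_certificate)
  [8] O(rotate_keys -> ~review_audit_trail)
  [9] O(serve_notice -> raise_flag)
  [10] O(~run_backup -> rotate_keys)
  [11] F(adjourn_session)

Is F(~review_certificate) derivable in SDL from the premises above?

Premises 2 and 1 cover both cases: O(~forward_voucher -> raise_flag) and O(forward_voucher -> raise_flag). Since ~forward_voucher ∨ forward_voucher is a tautology, O(raise_flag) follows.
Premise 3, O(~review_audit_trail -> ~raise_flag), contraposes to O(raise_flag -> review_audit_trail); with O(raise_flag) we get O(review_audit_trail).
The contrapositive of premise 8 (O(rotate_keys -> ~review_audit_trail)) is O(review_audit_trail -> ~rotate_keys), and O(review_audit_trail) is already established, so O(~rotate_keys).
Premise 10 is O(~run_backup -> rotate_keys); contrapositively O(~rotate_keys -> run_backup). Since O(~rotate_keys) holds, K gives O(run_backup).
Premise 5 is O(timestamp_budget -> ~run_backup); contrapositively O(run_backup -> ~timestamp_budget). Since O(run_backup) holds, K gives O(~timestamp_budget).
With premise 7, O(~timestamp_budget -> review_certificate), the K-axiom yields O(review_certificate).
Premises 4, 6, 9, 11 do not contribute to this derivation.
So O(review_certificate) holds, i.e. F(~review_certificate). The claim follows.

Yes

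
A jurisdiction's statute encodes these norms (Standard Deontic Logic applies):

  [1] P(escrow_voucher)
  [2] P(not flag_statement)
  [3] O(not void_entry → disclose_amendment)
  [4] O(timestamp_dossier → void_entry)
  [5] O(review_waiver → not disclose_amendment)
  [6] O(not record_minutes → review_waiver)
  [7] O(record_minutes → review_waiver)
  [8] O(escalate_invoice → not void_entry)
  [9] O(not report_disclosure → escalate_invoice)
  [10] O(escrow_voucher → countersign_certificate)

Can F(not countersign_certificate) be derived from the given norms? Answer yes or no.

Premise 10 is O(escrow_voucher → countersign_certificate), but O(escrow_voucher) is not derivable from the premises (the permission P(escrow_voucher) asserts only not O(not escrow_voucher), not O(escrow_voucher)), so it does not yield O(countersign_certificate).
No other premise forces O(countersign_certificate). An ideal world satisfying every premise can still have not countersign_certificate true, so F(not countersign_certificate) is not derivable.

No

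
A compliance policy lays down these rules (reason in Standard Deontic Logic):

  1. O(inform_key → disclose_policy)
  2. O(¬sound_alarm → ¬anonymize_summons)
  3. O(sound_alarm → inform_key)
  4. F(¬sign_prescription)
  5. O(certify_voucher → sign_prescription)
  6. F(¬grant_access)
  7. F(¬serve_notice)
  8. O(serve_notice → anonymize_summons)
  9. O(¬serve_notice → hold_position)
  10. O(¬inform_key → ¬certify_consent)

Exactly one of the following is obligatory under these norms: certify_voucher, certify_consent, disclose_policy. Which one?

Premise 7 is F(¬serve_notice), i.e. O(serve_notice).
From O(serve_notice) and premise 8, O(serve_notice → anonymize_summons), we obtain O(anonymize_summons).
Premise 2, O(¬sound_alarm → ¬anonymize_summons), contraposes to O(anonymize_summons → sound_alarm); with O(anonymize_summons) we get O(sound_alarm).
From O(sound_alarm) and premise 3, O(sound_alarm → inform_key), we obtain O(inform_key).
From O(inform_key) and premise 1, O(inform_key → disclose_policy), we obtain O(disclose_policy).
So O(disclose_policy) holds — disclose_policy is obligatory. None of the other listed options is made obligatory by any chain of premises.

disclose_policy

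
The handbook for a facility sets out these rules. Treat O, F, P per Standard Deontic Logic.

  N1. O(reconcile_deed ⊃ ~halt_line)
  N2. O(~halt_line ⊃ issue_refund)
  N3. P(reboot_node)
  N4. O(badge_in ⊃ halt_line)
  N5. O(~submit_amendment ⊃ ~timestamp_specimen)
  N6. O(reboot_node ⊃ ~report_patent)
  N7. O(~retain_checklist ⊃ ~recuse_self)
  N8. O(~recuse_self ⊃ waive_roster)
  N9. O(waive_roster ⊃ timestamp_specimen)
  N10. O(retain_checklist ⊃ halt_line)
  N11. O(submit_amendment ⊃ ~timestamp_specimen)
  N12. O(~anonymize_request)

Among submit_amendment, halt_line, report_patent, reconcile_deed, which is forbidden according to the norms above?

reconcile_deed

By case analysis on submit_amendment: premise 11 gives O(submit_amendment ⊃ ~timestamp_specimen) and premise 5 gives O(~submit_amendment ⊃ ~timestamp_specimen), so O(~timestamp_specimen) either way.
Premise 9 is O(waive_roster ⊃ timestamp_specimen); contrapositively O(~timestamp_specimen ⊃ ~waive_roster). Since O(~timestamp_specimen) holds, K gives O(~waive_roster).
Premise 8 is O(~recuse_self ⊃ waive_roster); contrapositively O(~waive_roster ⊃ recuse_self). Since O(~waive_roster) holds, K gives O(recuse_self).
Premise 7, O(~retain_checklist ⊃ ~recuse_self), contraposes to O(recuse_self ⊃ retain_checklist); with O(recuse_self) we get O(retain_checklist).
Applying K to premise 10 (O(retain_checklist ⊃ halt_line)) and O(retain_checklist) yields O(halt_line).
Premise 1 is O(reconcile_deed ⊃ ~halt_line); contrapositively O(halt_line ⊃ ~reconcile_deed). Since O(halt_line) holds, K gives O(~reconcile_deed).
So O(~reconcile_deed) holds, i.e. reconcile_deed is forbidden. None of the other listed options is forbidden under the premises.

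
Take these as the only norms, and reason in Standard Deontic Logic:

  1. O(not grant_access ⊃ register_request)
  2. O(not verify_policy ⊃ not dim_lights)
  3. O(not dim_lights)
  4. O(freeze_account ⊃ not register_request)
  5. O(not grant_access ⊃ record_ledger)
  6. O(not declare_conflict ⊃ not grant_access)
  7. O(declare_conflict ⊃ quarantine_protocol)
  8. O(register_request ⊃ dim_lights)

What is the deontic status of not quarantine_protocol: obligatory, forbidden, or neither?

Premise 3 states O(not dim_lights) outright.
The contrapositive of premise 8 (O(register_request ⊃ dim_lights)) is O(not dim_lights ⊃ not register_request), and O(not dim_lights) is already established, so O(not register_request).
The contrapositive of premise 1 (O(not grant_access ⊃ register_request)) is O(not register_request ⊃ grant_access), and O(not register_request) is already established, so O(grant_access).
The contrapositive of premise 6 (O(not declare_conflict ⊃ not grant_access)) is O(grant_access ⊃ declare_conflict), and O(grant_access) is already established, so O(declare_conflict).
From O(declare_conflict) and premise 7, O(declare_conflict ⊃ quarantine_protocol), we obtain O(quarantine_protocol).
Premises 2, 4, 5 do not contribute to this derivation.
Thus O(quarantine_protocol), which is F(not quarantine_protocol): not quarantine_protocol is forbidden.

Forbidden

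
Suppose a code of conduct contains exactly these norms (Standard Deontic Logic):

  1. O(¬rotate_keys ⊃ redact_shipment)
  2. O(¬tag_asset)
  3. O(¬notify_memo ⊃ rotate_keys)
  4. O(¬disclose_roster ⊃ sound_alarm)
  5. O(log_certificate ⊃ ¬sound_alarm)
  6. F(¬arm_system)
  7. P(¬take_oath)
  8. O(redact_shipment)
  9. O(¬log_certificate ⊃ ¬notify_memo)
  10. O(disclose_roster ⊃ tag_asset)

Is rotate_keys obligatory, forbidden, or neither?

From premise 2 we have O(¬tag_asset).
Premise 10, O(disclose_roster ⊃ tag_asset), contraposes to O(¬tag_asset ⊃ ¬disclose_roster); with O(¬tag_asset) we get O(¬disclose_roster).
With premise 4, O(¬disclose_roster ⊃ sound_alarm), the K-axiom yields O(sound_alarm).
Premise 5 is O(log_certificate ⊃ ¬sound_alarm); contrapositively O(sound_alarm ⊃ ¬log_certificate). Since O(sound_alarm) holds, K gives O(¬log_certificate).
From O(¬log_certificate) and premise 9, O(¬log_certificate ⊃ ¬notify_memo), we obtain O(¬notify_memo).
From O(¬notify_memo) and premise 3, O(¬notify_memo ⊃ rotate_keys), we obtain O(rotate_keys).
Premises 1, 6, 7, 8 do not contribute to this derivation.
Hence rotate_keys is obligatory.

Obligatory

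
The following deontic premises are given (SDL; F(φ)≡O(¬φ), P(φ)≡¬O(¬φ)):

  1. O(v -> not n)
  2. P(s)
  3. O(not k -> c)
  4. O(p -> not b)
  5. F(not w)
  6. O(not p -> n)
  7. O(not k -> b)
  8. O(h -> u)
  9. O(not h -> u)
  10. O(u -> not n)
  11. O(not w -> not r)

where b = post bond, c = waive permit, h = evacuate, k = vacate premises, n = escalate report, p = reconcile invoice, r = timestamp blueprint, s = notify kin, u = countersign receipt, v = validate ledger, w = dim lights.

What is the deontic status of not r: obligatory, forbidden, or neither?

Neither

Premise 11 is O(not w -> not r), but O(not w) is not derivable from the premises, so it does not yield O(not r).
No premise or chain of K-axiom applications forces O(not r), and none forces O(r). So not r is neither obligatory nor forbidden under these norms.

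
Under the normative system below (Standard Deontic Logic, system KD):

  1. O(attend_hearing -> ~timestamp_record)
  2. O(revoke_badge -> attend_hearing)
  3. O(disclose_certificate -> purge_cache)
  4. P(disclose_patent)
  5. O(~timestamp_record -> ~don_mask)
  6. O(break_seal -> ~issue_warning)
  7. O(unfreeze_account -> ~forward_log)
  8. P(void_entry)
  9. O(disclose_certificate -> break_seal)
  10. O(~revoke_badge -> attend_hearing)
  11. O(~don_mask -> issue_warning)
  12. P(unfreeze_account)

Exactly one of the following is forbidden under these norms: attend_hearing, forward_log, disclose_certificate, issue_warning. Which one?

Premises 10 and 2 are O(~revoke_badge -> attend_hearing) and O(revoke_badge -> attend_hearing); every ideal world satisfies ~revoke_badge or revoke_badge, so in either case attend_hearing holds — hence O(attend_hearing).
With premise 1, O(attend_hearing -> ~timestamp_record), the K-axiom yields O(~timestamp_record).
Premise 5 is O(~timestamp_record -> ~don_mask); since O(~timestamp_record), deontic closure gives O(~don_mask).
With premise 11, O(~don_mask -> issue_warning), the K-axiom yields O(issue_warning).
Premise 6, O(break_seal -> ~issue_warning), contraposes to O(issue_warning -> ~break_seal); with O(issue_warning) we get O(~break_seal).
Premise 9 is O(disclose_certificate -> break_seal); contrapositively O(~break_seal -> ~disclose_certificate). Since O(~break_seal) holds, K gives O(~disclose_certificate).
So O(~disclose_certificate) holds, i.e. disclose_certificate is forbidden. None of the other listed options is forbidden under the premises.

disclose_certificate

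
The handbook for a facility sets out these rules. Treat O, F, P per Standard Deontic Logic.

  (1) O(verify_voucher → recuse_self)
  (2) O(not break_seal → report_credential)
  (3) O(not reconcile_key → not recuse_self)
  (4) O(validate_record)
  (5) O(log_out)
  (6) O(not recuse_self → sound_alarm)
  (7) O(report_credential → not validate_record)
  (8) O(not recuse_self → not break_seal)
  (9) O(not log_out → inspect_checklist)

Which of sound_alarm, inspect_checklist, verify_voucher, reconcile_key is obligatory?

reconcile_key

Premise 4 gives O(validate_record).
Premise 7, O(report_credential → not validate_record), contraposes to O(validate_record → not report_credential); with O(validate_record) we get O(not report_credential).
The contrapositive of premise 2 (O(not break_seal → report_credential)) is O(not report_credential → break_seal), and O(not report_credential) is already established, so O(break_seal).
Premise 8, O(not recuse_self → not break_seal), contraposes to O(break_seal → recuse_self); with O(break_seal) we get O(recuse_self).
Premise 3 is O(not reconcile_key → not recuse_self); contrapositively O(recuse_self → reconcile_key). Since O(recuse_self) holds, K gives O(reconcile_key).
So O(reconcile_key) holds — reconcile_key is obligatory. None of the other listed options is made obligatory by any chain of premises.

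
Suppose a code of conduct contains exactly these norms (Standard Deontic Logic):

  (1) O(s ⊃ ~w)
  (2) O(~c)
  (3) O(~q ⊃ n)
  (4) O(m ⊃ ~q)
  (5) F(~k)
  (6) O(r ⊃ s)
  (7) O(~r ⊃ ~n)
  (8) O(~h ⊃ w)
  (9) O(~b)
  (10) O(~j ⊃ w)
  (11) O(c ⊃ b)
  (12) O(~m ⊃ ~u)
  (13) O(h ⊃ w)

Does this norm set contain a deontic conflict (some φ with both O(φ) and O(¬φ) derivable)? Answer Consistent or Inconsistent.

Consistent

Premise 11 is O(c ⊃ b), but O(c) is not derivable from the premises, so it does not yield O(b).
So O(b) is not derivable, and the apparent clash with O(~b) does not arise.
A world satisfying every obligation exists (e.g. b=false, c=false, h=false, j=false, k=true, m=false, n=false, q=true, r=false, s=false, u=false, w=true); no atom is both obligatory and forbidden, so the set is consistent.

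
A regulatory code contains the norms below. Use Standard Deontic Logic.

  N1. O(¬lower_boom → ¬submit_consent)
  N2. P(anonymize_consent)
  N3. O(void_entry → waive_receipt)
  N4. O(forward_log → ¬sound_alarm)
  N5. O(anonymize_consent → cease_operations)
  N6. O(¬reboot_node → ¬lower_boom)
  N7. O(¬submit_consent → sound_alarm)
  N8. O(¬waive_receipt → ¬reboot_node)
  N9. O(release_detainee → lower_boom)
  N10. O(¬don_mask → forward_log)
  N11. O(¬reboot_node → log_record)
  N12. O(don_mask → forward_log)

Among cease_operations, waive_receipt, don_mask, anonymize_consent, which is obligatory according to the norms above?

waive_receipt

Premises 10 and 12 cover both cases: O(¬don_mask → forward_log) and O(don_mask → forward_log). Since ¬don_mask ∨ don_mask is a tautology, O(forward_log) follows.
With premise 4, O(forward_log → ¬sound_alarm), the K-axiom yields O(¬sound_alarm).
Premise 7 is O(¬submit_consent → sound_alarm); contrapositively O(¬sound_alarm → submit_consent). Since O(¬sound_alarm) holds, K gives O(submit_consent).
Premise 1 is O(¬lower_boom → ¬submit_consent); contrapositively O(submit_consent → lower_boom). Since O(submit_consent) holds, K gives O(lower_boom).
Premise 6, O(¬reboot_node → ¬lower_boom), contraposes to O(lower_boom → reboot_node); with O(lower_boom) we get O(reboot_node).
Premise 8 is O(¬waive_receipt → ¬reboot_node); contrapositively O(reboot_node → waive_receipt). Since O(reboot_node) holds, K gives O(waive_receipt).
So O(waive_receipt) holds — waive_receipt is obligatory. None of the other listed options is made obligatory by any chain of premises.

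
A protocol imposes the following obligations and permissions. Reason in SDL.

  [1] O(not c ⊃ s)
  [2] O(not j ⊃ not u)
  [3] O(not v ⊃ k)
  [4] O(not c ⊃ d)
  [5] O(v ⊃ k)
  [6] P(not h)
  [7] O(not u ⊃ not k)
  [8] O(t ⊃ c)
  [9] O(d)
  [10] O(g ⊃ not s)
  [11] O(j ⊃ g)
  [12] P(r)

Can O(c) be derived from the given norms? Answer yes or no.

Yes

Premises 3 and 5 are O(not v ⊃ k) and O(v ⊃ k); every ideal world satisfies not v or v, so in either case k holds — hence O(k).
Premise 7, O(not u ⊃ not k), contraposes to O(k ⊃ u); with O(k) we get O(u).
Premise 2, O(not j ⊃ not u), contraposes to O(u ⊃ j); with O(u) we get O(j).
From O(j) and premise 11, O(j ⊃ g), we obtain O(g).
With premise 10, O(g ⊃ not s), the K-axiom yields O(not s).
Premise 1, O(not c ⊃ s), contraposes to O(not s ⊃ c); with O(not s) we get O(c).
Premises 4, 6, 8, 9, 12 do not contribute to this derivation.
So O(c) follows.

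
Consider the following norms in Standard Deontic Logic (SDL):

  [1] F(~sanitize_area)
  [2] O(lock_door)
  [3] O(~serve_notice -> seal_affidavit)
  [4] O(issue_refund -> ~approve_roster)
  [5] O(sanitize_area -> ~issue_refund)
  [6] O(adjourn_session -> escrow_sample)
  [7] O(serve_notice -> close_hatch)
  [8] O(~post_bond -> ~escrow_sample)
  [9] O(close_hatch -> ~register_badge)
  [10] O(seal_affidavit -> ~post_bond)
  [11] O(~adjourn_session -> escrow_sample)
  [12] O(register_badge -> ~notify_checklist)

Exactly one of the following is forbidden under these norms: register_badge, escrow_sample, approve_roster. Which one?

register_badge

Premises 11 and 6 are O(~adjourn_session -> escrow_sample) and O(adjourn_session -> escrow_sample); every ideal world satisfies ~adjourn_session or adjourn_session, so in either case escrow_sample holds — hence O(escrow_sample).
Premise 8, O(~post_bond -> ~escrow_sample), contraposes to O(escrow_sample -> post_bond); with O(escrow_sample) we get O(post_bond).
Premise 10, O(seal_affidavit -> ~post_bond), contraposes to O(post_bond -> ~seal_affidavit); with O(post_bond) we get O(~seal_affidavit).
The contrapositive of premise 3 (O(~serve_notice -> seal_affidavit)) is O(~seal_affidavit -> serve_notice), and O(~seal_affidavit) is already established, so O(serve_notice).
Applying K to premise 7 (O(serve_notice -> close_hatch)) and O(serve_notice) yields O(close_hatch).
Applying K to premise 9 (O(close_hatch -> ~register_badge)) and O(close_hatch) yields O(~register_badge).
So O(~register_badge) holds, i.e. register_badge is forbidden. None of the other listed options is forbidden under the premises.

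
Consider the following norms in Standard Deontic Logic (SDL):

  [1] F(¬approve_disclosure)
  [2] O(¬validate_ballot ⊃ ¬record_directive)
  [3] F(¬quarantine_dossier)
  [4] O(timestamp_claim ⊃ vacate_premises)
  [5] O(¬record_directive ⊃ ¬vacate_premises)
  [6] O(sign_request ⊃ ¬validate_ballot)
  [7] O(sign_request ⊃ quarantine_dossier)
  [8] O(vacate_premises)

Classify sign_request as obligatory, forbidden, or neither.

Premise 8 states O(vacate_premises) outright.
Premise 5, O(¬record_directive ⊃ ¬vacate_premises), contraposes to O(vacate_premises ⊃ record_directive); with O(vacate_premises) we get O(record_directive).
Premise 2 is O(¬validate_ballot ⊃ ¬record_directive); contrapositively O(record_directive ⊃ validate_ballot). Since O(record_directive) holds, K gives O(validate_ballot).
Premise 6, O(sign_request ⊃ ¬validate_ballot), contraposes to O(validate_ballot ⊃ ¬sign_request); with O(validate_ballot) we get O(¬sign_request).
Premises 1, 3, 4, 7 do not contribute to this derivation.
Thus O(¬sign_request), which is F(sign_request): sign_request is forbidden.

Forbidden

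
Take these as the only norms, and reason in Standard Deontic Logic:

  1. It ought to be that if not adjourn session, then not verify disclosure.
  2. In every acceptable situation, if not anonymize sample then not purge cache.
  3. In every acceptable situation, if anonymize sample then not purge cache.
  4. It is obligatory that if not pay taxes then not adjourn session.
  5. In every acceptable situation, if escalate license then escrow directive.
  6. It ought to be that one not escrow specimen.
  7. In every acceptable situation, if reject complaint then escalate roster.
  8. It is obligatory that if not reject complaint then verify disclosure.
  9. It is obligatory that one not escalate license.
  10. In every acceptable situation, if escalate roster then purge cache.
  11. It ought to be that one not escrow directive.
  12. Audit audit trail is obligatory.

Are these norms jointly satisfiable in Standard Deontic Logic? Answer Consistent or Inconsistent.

Consistent

Premise 5 is O(escalate_license → escrow_directive), but O(escalate_license) is not derivable from the premises, so it does not yield O(escrow_directive).
So O(escrow_directive) is not derivable, and the apparent clash with O(¬escrow_directive) does not arise.
A world satisfying every obligation exists (e.g. adjourn_session=true, anonymize_sample=false, audit_audit_trail=true, escalate_license=false, escalate_roster=false, escrow_directive=false, escrow_specimen=false, pay_taxes=true, purge_cache=false, reject_complaint=false, verify_disclosure=true); no atom is both obligatory and forbidden, so the set is consistent.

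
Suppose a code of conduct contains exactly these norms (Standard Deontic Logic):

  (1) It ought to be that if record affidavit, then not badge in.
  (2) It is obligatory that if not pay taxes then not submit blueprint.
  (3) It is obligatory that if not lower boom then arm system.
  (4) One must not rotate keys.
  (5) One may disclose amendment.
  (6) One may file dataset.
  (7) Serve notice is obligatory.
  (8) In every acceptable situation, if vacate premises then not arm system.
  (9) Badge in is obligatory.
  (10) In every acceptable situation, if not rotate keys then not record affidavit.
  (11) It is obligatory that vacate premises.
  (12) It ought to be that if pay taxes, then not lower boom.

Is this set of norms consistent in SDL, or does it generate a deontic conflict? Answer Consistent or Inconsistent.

Consistent

Premise 1 is O(record_affidavit → ¬badge_in), but O(record_affidavit) is not derivable from the premises, so it does not yield O(¬badge_in).
So O(¬badge_in) is not derivable, and the apparent clash with O(badge_in) does not arise.
A world satisfying every obligation exists (e.g. arm_system=false, badge_in=true, disclose_amendment=false, file_dataset=false, lower_boom=true, pay_taxes=false, record_affidavit=false, rotate_keys=false, serve_notice=true, submit_blueprint=false, vacate_premises=true); no atom is both obligatory and forbidden, so the set is consistent.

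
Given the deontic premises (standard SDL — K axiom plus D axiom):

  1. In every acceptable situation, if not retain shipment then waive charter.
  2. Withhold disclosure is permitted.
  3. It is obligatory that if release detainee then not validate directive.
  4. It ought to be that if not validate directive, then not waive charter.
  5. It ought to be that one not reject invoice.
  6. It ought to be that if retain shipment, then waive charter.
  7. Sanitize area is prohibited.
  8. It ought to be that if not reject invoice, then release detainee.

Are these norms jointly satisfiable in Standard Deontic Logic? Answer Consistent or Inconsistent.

Premises 6 and 1 are O(retain_shipment → waive_charter) and O(¬retain_shipment → waive_charter); every ideal world satisfies retain_shipment or ¬retain_shipment, so in either case waive_charter holds — hence O(waive_charter).
Premise 4 is O(¬validate_directive → ¬waive_charter); contrapositively O(waive_charter → validate_directive). Since O(waive_charter) holds, K gives O(validate_directive).
The contrapositive of premise 3 (O(release_detainee → ¬validate_directive)) is O(validate_directive → ¬release_detainee), and O(validate_directive) is already established, so O(¬release_detainee).
Premise 8, O(¬reject_invoice → release_detainee), contraposes to O(¬release_detainee → reject_invoice); with O(¬release_detainee) we get O(reject_invoice).
Yet premise 5 states O(¬reject_invoice).
We now have both O(reject_invoice) and O(¬reject_invoice) — reject_invoice is simultaneously obligatory and forbidden, violating the D-axiom.

Inconsistent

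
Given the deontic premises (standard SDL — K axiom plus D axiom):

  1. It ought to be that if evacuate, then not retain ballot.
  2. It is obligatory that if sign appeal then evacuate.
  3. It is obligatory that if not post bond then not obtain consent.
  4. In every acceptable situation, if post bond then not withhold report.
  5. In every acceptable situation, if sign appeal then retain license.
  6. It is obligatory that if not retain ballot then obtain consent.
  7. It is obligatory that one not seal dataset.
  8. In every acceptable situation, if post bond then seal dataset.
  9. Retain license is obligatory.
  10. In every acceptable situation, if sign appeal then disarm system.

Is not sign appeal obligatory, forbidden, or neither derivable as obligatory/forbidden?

Obligatory

From premise 7 we have O(¬seal_dataset).
Premise 8, O(post_bond → seal_dataset), contraposes to O(¬seal_dataset → ¬post_bond); with O(¬seal_dataset) we get O(¬post_bond).
Premise 3 is O(¬post_bond → ¬obtain_consent); since O(¬post_bond), deontic closure gives O(¬obtain_consent).
The contrapositive of premise 6 (O(¬retain_ballot → obtain_consent)) is O(¬obtain_consent → retain_ballot), and O(¬obtain_consent) is already established, so O(retain_ballot).
The contrapositive of premise 1 (O(evacuate → ¬retain_ballot)) is O(retain_ballot → ¬evacuate), and O(retain_ballot) is already established, so O(¬evacuate).
Premise 2 is O(sign_appeal → evacuate); contrapositively O(¬evacuate → ¬sign_appeal). Since O(¬evacuate) holds, K gives O(¬sign_appeal).
Premises 4, 5, 9, 10 do not contribute to this derivation.
Hence ¬sign_appeal is obligatory.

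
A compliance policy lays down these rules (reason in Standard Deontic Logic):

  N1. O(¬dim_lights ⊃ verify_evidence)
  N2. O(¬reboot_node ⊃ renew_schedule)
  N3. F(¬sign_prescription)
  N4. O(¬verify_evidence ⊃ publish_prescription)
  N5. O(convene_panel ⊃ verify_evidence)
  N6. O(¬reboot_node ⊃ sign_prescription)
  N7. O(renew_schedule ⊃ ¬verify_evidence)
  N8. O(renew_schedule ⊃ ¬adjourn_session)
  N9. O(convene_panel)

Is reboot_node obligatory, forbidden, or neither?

Obligatory

Premise 9 states O(convene_panel) outright.
With premise 5, O(convene_panel ⊃ verify_evidence), the K-axiom yields O(verify_evidence).
Premise 7 is O(renew_schedule ⊃ ¬verify_evidence); contrapositively O(verify_evidence ⊃ ¬renew_schedule). Since O(verify_evidence) holds, K gives O(¬renew_schedule).
Premise 2, O(¬reboot_node ⊃ renew_schedule), contraposes to O(¬renew_schedule ⊃ reboot_node); with O(¬renew_schedule) we get O(reboot_node).
Premises 1, 3, 4, 6, 8 do not contribute to this derivation.
Hence reboot_node is obligatory.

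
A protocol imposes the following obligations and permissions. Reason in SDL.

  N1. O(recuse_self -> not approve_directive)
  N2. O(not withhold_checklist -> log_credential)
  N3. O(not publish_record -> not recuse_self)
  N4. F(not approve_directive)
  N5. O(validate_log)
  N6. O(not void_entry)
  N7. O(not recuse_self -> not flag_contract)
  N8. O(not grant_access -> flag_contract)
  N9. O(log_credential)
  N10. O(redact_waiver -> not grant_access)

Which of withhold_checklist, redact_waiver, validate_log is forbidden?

Premise 4 is F(not approve_directive), i.e. O(approve_directive).
Premise 1 is O(recuse_self -> not approve_directive); contrapositively O(approve_directive -> not recuse_self). Since O(approve_directive) holds, K gives O(not recuse_self).
Applying K to premise 7 (O(not recuse_self -> not flag_contract)) and O(not recuse_self) yields O(not flag_contract).
Premise 8, O(not grant_access -> flag_contract), contraposes to O(not flag_contract -> grant_access); with O(not flag_contract) we get O(grant_access).
Premise 10, O(redact_waiver -> not grant_access), contraposes to O(grant_access -> not redact_waiver); with O(grant_access) we get O(not redact_waiver).
So O(not redact_waiver) holds, i.e. redact_waiver is forbidden. None of the other listed options is forbidden under the premises.

redact_waiver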